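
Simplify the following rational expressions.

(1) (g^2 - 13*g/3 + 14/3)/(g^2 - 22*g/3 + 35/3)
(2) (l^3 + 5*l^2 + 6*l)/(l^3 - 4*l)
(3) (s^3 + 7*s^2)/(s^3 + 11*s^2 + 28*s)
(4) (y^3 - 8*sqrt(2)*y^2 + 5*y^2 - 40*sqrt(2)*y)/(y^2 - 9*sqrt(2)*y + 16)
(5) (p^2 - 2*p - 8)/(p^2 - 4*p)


(1) = (g - 2)/(g - 5)
(2) = (l + 3)/(l - 2)
(3) = s/(s + 4)
(4) = (y^2 + 5*y)/(y - sqrt(2))
(5) = (p + 2)/p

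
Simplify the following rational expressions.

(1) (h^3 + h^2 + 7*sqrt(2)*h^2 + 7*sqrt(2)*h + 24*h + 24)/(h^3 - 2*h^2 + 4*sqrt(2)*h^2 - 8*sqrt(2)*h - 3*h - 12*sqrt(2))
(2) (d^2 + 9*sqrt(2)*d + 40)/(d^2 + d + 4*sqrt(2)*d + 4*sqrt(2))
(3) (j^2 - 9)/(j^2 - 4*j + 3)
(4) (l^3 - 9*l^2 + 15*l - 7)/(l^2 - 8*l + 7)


(1) = (h + 3*sqrt(2))/(h - 3)
(2) = (d + 5*sqrt(2))/(d + 1)
(3) = (j + 3)/(j - 1)
(4) = l - 1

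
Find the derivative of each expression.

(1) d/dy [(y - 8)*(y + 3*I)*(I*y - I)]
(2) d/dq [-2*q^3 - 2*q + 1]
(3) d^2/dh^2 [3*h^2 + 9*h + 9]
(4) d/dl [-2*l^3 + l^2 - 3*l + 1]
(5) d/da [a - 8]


(1) = 3*I*y^2 + y*(-6 - 18*I) + 27 + 8*I
(2) = -6*q^2 - 2
(3) = 6
(4) = -6*l^2 + 2*l - 3
(5) = 1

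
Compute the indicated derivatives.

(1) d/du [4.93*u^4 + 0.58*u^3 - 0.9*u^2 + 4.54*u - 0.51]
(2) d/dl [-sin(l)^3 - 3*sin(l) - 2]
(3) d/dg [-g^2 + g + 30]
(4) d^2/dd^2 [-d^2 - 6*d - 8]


(1) = 19.72*u^3 + 1.74*u^2 - 1.8*u + 4.54
(2) = 3*(cos(l)^2 - 2)*cos(l)
(3) = 1 - 2*g
(4) = -2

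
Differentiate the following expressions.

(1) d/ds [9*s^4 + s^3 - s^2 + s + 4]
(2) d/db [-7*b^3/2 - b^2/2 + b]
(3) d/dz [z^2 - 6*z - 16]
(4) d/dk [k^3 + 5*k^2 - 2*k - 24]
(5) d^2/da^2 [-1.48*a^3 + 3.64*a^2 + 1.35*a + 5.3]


(1) = 36*s^3 + 3*s^2 - 2*s + 1
(2) = -21*b^2/2 - b + 1
(3) = 2*z - 6
(4) = 3*k^2 + 10*k - 2
(5) = 7.28 - 8.88*a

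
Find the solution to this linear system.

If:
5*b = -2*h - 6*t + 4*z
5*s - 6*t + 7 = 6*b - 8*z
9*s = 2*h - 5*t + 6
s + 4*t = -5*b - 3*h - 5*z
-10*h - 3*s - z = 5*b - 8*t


Then:
b = 58282/15587
h = -57814/15587
s = 14561/15587
t = -30631/15587
z = -2001/15587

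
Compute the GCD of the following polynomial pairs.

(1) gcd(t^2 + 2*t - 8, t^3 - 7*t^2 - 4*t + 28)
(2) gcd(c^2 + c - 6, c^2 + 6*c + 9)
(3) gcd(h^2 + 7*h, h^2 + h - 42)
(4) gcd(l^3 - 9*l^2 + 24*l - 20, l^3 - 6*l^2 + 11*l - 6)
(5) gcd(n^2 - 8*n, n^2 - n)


(1) = gcd((t - 2)*(t + 4), (t - 7)*(t - 2)*(t + 2)) = t - 2
(2) = c + 3
(3) = gcd(h*(h + 7), (h - 6)*(h + 7)) = h + 7
(4) = l - 2
(5) = gcd(n*(n - 8), n*(n - 1)) = n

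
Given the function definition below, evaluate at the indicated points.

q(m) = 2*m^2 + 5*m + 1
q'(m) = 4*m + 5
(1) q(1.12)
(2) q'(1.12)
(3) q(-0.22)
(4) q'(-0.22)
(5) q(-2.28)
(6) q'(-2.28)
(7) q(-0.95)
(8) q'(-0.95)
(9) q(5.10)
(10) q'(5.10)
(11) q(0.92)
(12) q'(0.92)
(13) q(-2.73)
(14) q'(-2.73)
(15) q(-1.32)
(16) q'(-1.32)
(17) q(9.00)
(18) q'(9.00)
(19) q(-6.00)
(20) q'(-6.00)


(1) = 9.11
(2) = 9.48
(3) = -0.00
(4) = 4.12
(5) = -0.00
(6) = -4.12
(7) = -1.95
(8) = 1.20
(9) = 78.52
(10) = 25.40
(11) = 7.29
(12) = 8.68
(13) = 2.26
(14) = -5.92
(15) = -2.12
(16) = -0.28
(17) = 208.00
(18) = 41.00
(19) = 43.00
(20) = -19.00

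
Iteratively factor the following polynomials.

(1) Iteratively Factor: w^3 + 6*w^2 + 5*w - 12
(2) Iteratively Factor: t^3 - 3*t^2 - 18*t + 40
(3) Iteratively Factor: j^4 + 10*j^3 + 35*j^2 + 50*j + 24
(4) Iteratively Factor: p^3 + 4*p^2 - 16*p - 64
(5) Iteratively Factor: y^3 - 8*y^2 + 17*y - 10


(1) = (w - 1)*(w^2 + 7*w + 12) = (w - 1)*(w + 3)*(w + 4)
(2) = (t + 4)*(t^2 - 7*t + 10) = (t - 2)*(t + 4)*(t - 5)
(3) = (j + 4)*(j^3 + 6*j^2 + 11*j + 6) = (j + 1)*(j + 4)*(j^2 + 5*j + 6) = (j + 1)*(j + 2)*(j + 4)*(j + 3)
(4) = (p + 4)*(p^2 - 16) = (p + 4)^2*(p - 4)
(5) = (y - 2)*(y^2 - 6*y + 5) = (y - 5)*(y - 2)*(y - 1)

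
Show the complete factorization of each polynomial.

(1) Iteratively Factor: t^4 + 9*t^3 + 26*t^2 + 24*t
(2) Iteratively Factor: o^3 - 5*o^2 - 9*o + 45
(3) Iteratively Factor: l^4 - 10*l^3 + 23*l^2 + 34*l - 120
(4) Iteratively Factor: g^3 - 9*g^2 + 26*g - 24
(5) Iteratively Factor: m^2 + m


(1) = (t + 3)*(t^3 + 6*t^2 + 8*t) = (t + 2)*(t + 3)*(t^2 + 4*t) = (t + 2)*(t + 3)*(t + 4)*(t)
(2) = (o - 3)*(o^2 - 2*o - 15) = (o - 5)*(o - 3)*(o + 3)
(3) = (l + 2)*(l^3 - 12*l^2 + 47*l - 60) = (l - 3)*(l + 2)*(l^2 - 9*l + 20) = (l - 4)*(l - 3)*(l + 2)*(l - 5)
(4) = (g - 4)*(g^2 - 5*g + 6) = (g - 4)*(g - 3)*(g - 2)
(5) = (m)*(m + 1)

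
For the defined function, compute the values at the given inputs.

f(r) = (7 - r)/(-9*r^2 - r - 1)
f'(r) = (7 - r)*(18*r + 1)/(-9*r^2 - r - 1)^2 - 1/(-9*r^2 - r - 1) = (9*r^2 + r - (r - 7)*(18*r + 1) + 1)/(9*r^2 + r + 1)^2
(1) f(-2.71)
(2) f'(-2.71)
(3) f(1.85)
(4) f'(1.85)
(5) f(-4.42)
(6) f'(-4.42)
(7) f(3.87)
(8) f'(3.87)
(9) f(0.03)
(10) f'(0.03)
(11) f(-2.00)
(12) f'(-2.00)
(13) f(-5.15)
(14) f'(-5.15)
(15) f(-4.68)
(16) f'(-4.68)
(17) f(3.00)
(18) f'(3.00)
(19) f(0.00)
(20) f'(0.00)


(1) = -0.15
(2) = -0.10
(3) = -0.15
(4) = 0.19
(5) = -0.07
(6) = -0.02
(7) = -0.02
(8) = 0.02
(9) = -6.71
(10) = 10.92
(11) = -0.26
(12) = -0.23
(13) = -0.05
(14) = -0.02
(15) = -0.06
(16) = -0.02
(17) = -0.05
(18) = 0.04
(19) = -7.00
(20) = 8.00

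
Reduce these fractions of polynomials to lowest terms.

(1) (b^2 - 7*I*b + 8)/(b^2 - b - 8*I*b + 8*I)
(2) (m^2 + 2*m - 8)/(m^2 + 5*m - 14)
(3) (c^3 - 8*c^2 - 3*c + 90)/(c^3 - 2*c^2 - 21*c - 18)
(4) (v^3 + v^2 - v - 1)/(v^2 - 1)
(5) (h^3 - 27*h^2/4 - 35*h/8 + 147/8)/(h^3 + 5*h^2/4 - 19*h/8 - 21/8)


(1) = (b + I)/(b - 1)
(2) = (m + 4)/(m + 7)
(3) = (c - 5)/(c + 1)
(4) = v + 1
(5) = (h - 7)/(h + 1)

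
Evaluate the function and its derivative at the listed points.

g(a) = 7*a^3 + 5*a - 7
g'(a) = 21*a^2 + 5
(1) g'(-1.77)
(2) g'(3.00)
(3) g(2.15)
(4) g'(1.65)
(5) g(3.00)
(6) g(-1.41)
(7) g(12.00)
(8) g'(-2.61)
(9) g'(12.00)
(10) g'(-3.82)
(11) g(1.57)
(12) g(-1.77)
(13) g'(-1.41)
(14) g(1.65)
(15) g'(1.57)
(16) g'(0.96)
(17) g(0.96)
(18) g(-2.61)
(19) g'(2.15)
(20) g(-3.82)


(1) = 70.79
(2) = 194.00
(3) = 73.32
(4) = 62.17
(5) = 197.00
(6) = -33.67
(7) = 12149.00
(8) = 148.05
(9) = 3029.00
(10) = 311.44
(11) = 27.94
(12) = -54.67
(13) = 46.75
(14) = 32.69
(15) = 56.76
(16) = 24.35
(17) = 3.99
(18) = -144.51
(19) = 102.07
(20) = -416.30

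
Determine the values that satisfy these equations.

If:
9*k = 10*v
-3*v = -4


Then:
k = 40/27
v = 4/3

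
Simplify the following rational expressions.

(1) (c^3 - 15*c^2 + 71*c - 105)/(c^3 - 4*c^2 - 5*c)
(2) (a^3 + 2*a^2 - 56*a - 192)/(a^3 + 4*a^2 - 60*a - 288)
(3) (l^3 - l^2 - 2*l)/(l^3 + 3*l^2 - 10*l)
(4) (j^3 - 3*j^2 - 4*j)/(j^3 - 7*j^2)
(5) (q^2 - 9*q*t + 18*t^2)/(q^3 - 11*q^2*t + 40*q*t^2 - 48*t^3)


(1) = (c^2 - 10*c + 21)/(c^2 + c)
(2) = (a + 4)/(a + 6)
(3) = (l + 1)/(l + 5)
(4) = (j^2 - 3*j - 4)/(j^2 - 7*j)
(5) = (q - 6*t)/(q^2 - 8*q*t + 16*t^2)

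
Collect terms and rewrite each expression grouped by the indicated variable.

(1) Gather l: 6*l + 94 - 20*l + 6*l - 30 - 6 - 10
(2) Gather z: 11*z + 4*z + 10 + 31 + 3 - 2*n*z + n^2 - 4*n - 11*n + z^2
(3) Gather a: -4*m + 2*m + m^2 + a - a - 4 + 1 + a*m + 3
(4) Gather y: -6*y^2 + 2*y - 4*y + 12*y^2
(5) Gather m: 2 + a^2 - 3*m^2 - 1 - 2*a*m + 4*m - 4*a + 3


(1) = 48 - 8*l
(2) = n^2 - 15*n + z^2 + z*(15 - 2*n) + 44
(3) = a*m + m^2 - 2*m
(4) = 6*y^2 - 2*y
(5) = a^2 - 4*a - 3*m^2 + m*(4 - 2*a) + 4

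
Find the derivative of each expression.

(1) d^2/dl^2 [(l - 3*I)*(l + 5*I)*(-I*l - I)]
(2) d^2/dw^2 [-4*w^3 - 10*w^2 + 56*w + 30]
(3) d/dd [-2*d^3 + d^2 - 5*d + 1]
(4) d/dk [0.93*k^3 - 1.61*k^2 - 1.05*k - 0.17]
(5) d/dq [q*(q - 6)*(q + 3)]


(1) = -6*I*l + 4 - 2*I
(2) = -24*w - 20
(3) = -6*d^2 + 2*d - 5
(4) = 2.79*k^2 - 3.22*k - 1.05
(5) = 3*q^2 - 6*q - 18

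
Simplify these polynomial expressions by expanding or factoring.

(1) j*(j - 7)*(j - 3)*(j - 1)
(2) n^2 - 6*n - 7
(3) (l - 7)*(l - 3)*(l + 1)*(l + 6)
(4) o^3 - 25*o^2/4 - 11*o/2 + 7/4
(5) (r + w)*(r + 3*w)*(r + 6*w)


(1) = j^4 - 11*j^3 + 31*j^2 - 21*j
(2) = (n - 7)*(n + 1)
(3) = l^4 - 3*l^3 - 43*l^2 + 87*l + 126
(4) = (o - 7)*(o - 1/4)*(o + 1)
(5) = r^3 + 10*r^2*w + 27*r*w^2 + 18*w^3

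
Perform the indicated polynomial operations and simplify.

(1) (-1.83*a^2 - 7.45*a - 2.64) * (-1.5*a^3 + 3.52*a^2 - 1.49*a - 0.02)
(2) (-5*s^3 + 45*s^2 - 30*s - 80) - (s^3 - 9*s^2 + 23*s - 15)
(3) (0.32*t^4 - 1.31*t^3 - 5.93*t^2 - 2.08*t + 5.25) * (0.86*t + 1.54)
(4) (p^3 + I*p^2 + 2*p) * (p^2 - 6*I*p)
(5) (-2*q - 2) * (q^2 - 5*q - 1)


(1) = 2.745*a^5 + 4.7334*a^4 - 19.5373*a^3 + 1.8443*a^2 + 4.0826*a + 0.0528
(2) = -6*s^3 + 54*s^2 - 53*s - 65
(3) = 0.2752*t^5 - 0.6338*t^4 - 7.1172*t^3 - 10.921*t^2 + 1.3118*t + 8.085
(4) = p^5 - 5*I*p^4 + 8*p^3 - 12*I*p^2
(5) = -2*q^3 + 8*q^2 + 12*q + 2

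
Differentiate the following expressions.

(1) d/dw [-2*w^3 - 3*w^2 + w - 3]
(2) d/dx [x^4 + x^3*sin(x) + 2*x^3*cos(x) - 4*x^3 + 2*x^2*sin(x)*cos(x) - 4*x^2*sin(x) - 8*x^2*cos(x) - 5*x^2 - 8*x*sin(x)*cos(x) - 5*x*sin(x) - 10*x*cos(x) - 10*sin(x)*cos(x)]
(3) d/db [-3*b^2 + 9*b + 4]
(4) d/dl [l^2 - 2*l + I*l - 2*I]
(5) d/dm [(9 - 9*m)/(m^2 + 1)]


(1) = -6*w^2 - 6*w + 1
(2) = -2*x^3*sin(x) + x^3*cos(x) + 4*x^3 + 11*x^2*sin(x) + 2*x^2*cos(x) + 2*x^2*cos(2*x) - 12*x^2 + 2*x*sin(x) + 2*x*sin(2*x) - 21*x*cos(x) - 8*x*cos(2*x) - 10*x - 5*sin(x) - 4*sin(2*x) - 10*cos(x) - 10*cos(2*x)
(3) = 9 - 6*b
(4) = 2*l - 2 + I
(5) = 9*(-m^2 + 2*m*(m - 1) - 1)/(m^2 + 1)^2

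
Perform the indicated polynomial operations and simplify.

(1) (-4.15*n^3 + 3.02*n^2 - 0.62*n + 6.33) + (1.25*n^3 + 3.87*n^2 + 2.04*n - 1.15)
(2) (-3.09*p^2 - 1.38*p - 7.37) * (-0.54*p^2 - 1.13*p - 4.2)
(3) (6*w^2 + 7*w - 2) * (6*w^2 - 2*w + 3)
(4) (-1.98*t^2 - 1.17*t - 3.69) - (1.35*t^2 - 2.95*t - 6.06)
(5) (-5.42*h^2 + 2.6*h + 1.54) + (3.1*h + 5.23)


(1) = -2.9*n^3 + 6.89*n^2 + 1.42*n + 5.18
(2) = 1.6686*p^4 + 4.2369*p^3 + 18.5172*p^2 + 14.1241*p + 30.954
(3) = 36*w^4 + 30*w^3 - 8*w^2 + 25*w - 6
(4) = -3.33*t^2 + 1.78*t + 2.37
(5) = -5.42*h^2 + 5.7*h + 6.77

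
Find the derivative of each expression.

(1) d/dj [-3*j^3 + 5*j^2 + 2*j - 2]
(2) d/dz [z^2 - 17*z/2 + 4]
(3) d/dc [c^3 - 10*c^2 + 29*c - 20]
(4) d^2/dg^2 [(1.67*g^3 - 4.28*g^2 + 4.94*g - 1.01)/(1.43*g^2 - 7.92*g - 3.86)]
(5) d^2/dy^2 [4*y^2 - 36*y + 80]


(1) = -9*j^2 + 10*j + 2
(2) = 2*z - 17/2
(3) = 3*c^2 - 20*c + 29
(4) = (151.198784*g^3 + 152.182866*g^2 + 381.534*g - 567.441356)/(2.924207*g^6 - 48.586824*g^5 + 245.416314*g^4 - 234.492192*g^3 - 662.452428*g^2 - 354.014496*g - 57.512456)
(5) = 8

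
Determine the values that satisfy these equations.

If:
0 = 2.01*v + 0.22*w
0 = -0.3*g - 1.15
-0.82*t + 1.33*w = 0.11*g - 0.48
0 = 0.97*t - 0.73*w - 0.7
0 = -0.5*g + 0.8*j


Then:
g = -3.83
j = -2.40
t = 0.39
v = 0.05
w = -0.43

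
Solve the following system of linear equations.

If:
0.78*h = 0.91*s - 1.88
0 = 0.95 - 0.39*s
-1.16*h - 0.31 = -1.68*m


Then:
h = 0.43
m = 0.48
s = 2.44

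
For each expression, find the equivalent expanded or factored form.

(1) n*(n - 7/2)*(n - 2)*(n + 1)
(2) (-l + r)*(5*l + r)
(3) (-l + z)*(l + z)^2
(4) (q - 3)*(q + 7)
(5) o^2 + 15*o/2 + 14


(1) = n^4 - 9*n^3/2 + 3*n^2/2 + 7*n
(2) = -5*l^2 + 4*l*r + r^2
(3) = -l^3 - l^2*z + l*z^2 + z^3
(4) = q^2 + 4*q - 21
(5) = (o + 7/2)*(o + 4)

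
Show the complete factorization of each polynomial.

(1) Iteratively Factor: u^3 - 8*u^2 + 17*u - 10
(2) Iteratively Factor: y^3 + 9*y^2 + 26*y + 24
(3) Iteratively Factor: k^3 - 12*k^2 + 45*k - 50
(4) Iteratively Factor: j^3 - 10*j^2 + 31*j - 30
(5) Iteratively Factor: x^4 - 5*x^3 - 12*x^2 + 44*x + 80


(1) = (u - 2)*(u^2 - 6*u + 5) = (u - 2)*(u - 1)*(u - 5)
(2) = (y + 4)*(y^2 + 5*y + 6) = (y + 3)*(y + 4)*(y + 2)
(3) = (k - 2)*(k^2 - 10*k + 25) = (k - 5)*(k - 2)*(k - 5)
(4) = (j - 2)*(j^2 - 8*j + 15) = (j - 5)*(j - 2)*(j - 3)
(5) = (x - 5)*(x^3 - 12*x - 16) = (x - 5)*(x + 2)*(x^2 - 2*x - 8) = (x - 5)*(x - 4)*(x + 2)*(x + 2)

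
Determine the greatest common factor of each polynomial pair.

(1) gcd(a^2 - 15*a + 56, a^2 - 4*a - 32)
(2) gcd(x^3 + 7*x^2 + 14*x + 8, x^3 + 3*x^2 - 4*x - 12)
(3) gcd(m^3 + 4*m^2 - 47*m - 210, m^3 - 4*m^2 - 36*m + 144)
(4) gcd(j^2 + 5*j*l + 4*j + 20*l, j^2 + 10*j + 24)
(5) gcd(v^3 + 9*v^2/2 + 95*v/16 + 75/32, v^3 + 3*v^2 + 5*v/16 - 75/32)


(1) = gcd((a - 8)*(a - 7), (a - 8)*(a + 4)) = a - 8
(2) = gcd((x + 1)*(x + 2)*(x + 4), (x - 2)*(x + 2)*(x + 3)) = x + 2
(3) = gcd((m - 7)*(m + 5)*(m + 6), (m - 6)*(m - 4)*(m + 6)) = m + 6
(4) = gcd((j + 4)*(j + 5*l), (j + 4)*(j + 6)) = j + 4
(5) = v^2 + 15*v/4 + 25/8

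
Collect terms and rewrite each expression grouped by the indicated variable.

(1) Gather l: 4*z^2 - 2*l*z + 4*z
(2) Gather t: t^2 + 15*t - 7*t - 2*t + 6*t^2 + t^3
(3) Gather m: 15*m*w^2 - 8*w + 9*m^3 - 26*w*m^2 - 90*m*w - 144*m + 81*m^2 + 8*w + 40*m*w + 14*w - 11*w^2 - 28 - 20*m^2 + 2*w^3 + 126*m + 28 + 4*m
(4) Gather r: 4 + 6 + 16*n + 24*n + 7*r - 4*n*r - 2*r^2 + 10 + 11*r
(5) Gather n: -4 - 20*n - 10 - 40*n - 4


(1) = -2*l*z + 4*z^2 + 4*z
(2) = t^3 + 7*t^2 + 6*t
(3) = 9*m^3 + m^2*(61 - 26*w) + m*(15*w^2 - 50*w - 14) + 2*w^3 - 11*w^2 + 14*w
(4) = 40*n - 2*r^2 + r*(18 - 4*n) + 20
(5) = -60*n - 18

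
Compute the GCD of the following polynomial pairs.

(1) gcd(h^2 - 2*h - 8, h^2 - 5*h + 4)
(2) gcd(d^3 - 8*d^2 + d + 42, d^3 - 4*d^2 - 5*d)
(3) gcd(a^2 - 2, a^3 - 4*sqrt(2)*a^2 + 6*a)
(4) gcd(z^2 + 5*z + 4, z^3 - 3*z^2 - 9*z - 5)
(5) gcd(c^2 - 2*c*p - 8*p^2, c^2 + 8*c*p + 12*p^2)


(1) = h - 4
(2) = 1
(3) = gcd((a - sqrt(2))*(a + sqrt(2)), a*(a - 3*sqrt(2))*(a - sqrt(2))) = a - sqrt(2)
(4) = z + 1
(5) = gcd((c - 4*p)*(c + 2*p), (c + 2*p)*(c + 6*p)) = c + 2*p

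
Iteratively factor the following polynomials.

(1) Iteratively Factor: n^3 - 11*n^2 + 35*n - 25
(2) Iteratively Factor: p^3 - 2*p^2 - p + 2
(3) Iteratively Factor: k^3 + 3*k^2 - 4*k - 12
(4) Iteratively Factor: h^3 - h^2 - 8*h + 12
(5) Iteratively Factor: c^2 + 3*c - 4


(1) = (n - 5)*(n^2 - 6*n + 5) = (n - 5)*(n - 1)*(n - 5)
(2) = (p + 1)*(p^2 - 3*p + 2) = (p - 2)*(p + 1)*(p - 1)
(3) = (k - 2)*(k^2 + 5*k + 6) = (k - 2)*(k + 2)*(k + 3)
(4) = (h - 2)*(h^2 + h - 6) = (h - 2)*(h + 3)*(h - 2)
(5) = (c + 4)*(c - 1)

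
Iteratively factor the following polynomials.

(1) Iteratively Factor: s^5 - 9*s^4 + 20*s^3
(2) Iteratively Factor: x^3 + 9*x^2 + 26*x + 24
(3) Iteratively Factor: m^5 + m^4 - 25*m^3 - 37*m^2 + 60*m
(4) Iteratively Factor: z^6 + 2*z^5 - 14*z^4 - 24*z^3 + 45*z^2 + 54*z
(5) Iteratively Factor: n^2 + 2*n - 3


(1) = (s)*(s^4 - 9*s^3 + 20*s^2) = s^2*(s^3 - 9*s^2 + 20*s) = s^3*(s^2 - 9*s + 20) = s^3*(s - 5)*(s - 4)
(2) = (x + 2)*(x^2 + 7*x + 12) = (x + 2)*(x + 3)*(x + 4)
(3) = (m)*(m^4 + m^3 - 25*m^2 - 37*m + 60) = m*(m - 1)*(m^3 + 2*m^2 - 23*m - 60) = m*(m - 1)*(m + 4)*(m^2 - 2*m - 15) = m*(m - 5)*(m - 1)*(m + 4)*(m + 3)
(4) = (z + 3)*(z^5 - z^4 - 11*z^3 + 9*z^2 + 18*z) = (z + 3)^2*(z^4 - 4*z^3 + z^2 + 6*z) = (z + 1)*(z + 3)^2*(z^3 - 5*z^2 + 6*z) = (z - 3)*(z + 1)*(z + 3)^2*(z^2 - 2*z) = (z - 3)*(z - 2)*(z + 1)*(z + 3)^2*(z)
(5) = (n + 3)*(n - 1)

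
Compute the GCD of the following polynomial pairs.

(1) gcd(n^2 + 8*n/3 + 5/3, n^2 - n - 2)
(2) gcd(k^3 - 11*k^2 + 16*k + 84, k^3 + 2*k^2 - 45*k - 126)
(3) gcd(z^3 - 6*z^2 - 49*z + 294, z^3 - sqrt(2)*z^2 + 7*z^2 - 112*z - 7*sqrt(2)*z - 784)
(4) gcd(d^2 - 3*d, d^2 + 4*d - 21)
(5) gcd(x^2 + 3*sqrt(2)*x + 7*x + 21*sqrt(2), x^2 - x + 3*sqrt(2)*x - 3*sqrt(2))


(1) = gcd((n + 1)*(n + 5/3), (n - 2)*(n + 1)) = n + 1
(2) = k - 7
(3) = z + 7
(4) = gcd(d*(d - 3), (d - 3)*(d + 7)) = d - 3
(5) = gcd((x + 7)*(x + 3*sqrt(2)), (x - 1)*(x + 3*sqrt(2))) = x + 3*sqrt(2)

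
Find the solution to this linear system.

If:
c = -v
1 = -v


Then:
c = 1
v = -1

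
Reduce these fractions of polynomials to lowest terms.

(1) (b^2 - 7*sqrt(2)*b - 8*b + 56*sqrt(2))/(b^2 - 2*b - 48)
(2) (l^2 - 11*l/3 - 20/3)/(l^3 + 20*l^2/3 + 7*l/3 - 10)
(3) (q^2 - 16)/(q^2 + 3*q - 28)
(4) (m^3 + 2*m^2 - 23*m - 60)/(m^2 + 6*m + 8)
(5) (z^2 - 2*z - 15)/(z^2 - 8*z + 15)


(1) = (b - 7*sqrt(2))/(b + 6)
(2) = (3*l^2 - 11*l - 20)/(3*l^3 + 20*l^2 + 7*l - 30)
(3) = (q + 4)/(q + 7)
(4) = (m^2 - 2*m - 15)/(m + 2)
(5) = (z + 3)/(z - 3)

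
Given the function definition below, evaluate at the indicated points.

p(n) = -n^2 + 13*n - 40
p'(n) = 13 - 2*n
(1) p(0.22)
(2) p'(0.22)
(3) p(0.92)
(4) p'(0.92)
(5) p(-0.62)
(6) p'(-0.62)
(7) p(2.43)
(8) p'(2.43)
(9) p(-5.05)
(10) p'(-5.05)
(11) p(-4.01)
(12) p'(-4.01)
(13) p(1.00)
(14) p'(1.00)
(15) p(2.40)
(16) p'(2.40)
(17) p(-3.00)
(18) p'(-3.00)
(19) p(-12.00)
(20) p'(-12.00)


(1) = -37.19
(2) = 12.56
(3) = -28.89
(4) = 11.16
(5) = -48.44
(6) = 14.24
(7) = -14.31
(8) = 8.14
(9) = -131.15
(10) = 23.10
(11) = -108.21
(12) = 21.02
(13) = -28.00
(14) = 11.00
(15) = -14.56
(16) = 8.20
(17) = -88.00
(18) = 19.00
(19) = -340.00
(20) = 37.00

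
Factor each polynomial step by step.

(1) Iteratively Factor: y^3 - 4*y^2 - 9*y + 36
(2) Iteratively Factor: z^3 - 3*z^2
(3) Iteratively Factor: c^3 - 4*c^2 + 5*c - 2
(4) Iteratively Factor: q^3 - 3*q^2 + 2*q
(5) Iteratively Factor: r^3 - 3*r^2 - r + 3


(1) = (y - 3)*(y^2 - y - 12) = (y - 3)*(y + 3)*(y - 4)
(2) = (z)*(z^2 - 3*z) = z*(z - 3)*(z)
(3) = (c - 2)*(c^2 - 2*c + 1) = (c - 2)*(c - 1)*(c - 1)
(4) = (q - 1)*(q^2 - 2*q) = q*(q - 1)*(q - 2)
(5) = (r - 3)*(r^2 - 1) = (r - 3)*(r - 1)*(r + 1)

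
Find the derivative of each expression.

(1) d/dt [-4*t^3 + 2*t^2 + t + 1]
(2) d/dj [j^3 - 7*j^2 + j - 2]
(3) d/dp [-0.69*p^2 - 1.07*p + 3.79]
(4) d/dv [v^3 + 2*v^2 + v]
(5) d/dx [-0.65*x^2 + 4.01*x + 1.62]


(1) = -12*t^2 + 4*t + 1
(2) = 3*j^2 - 14*j + 1
(3) = -1.38*p - 1.07
(4) = 3*v^2 + 4*v + 1
(5) = 4.01 - 1.3*x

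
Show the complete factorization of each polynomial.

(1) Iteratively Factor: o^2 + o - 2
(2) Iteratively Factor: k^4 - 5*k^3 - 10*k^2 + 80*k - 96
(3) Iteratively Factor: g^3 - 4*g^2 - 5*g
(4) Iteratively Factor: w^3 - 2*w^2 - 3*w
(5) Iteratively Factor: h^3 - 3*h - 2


(1) = (o - 1)*(o + 2)
(2) = (k - 4)*(k^3 - k^2 - 14*k + 24) = (k - 4)*(k - 3)*(k^2 + 2*k - 8) = (k - 4)*(k - 3)*(k - 2)*(k + 4)
(3) = (g)*(g^2 - 4*g - 5) = g*(g - 5)*(g + 1)
(4) = (w + 1)*(w^2 - 3*w) = w*(w + 1)*(w - 3)
(5) = (h + 1)*(h^2 - h - 2) = (h - 2)*(h + 1)*(h + 1)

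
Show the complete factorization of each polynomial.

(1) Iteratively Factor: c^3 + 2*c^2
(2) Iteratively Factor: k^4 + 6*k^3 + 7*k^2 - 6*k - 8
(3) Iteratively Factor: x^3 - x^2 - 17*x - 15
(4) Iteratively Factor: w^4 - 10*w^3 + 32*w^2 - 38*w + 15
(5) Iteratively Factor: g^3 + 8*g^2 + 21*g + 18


(1) = (c)*(c^2 + 2*c) = c^2*(c + 2)
(2) = (k + 4)*(k^3 + 2*k^2 - k - 2) = (k - 1)*(k + 4)*(k^2 + 3*k + 2) = (k - 1)*(k + 2)*(k + 4)*(k + 1)
(3) = (x + 1)*(x^2 - 2*x - 15) = (x + 1)*(x + 3)*(x - 5)
(4) = (w - 3)*(w^3 - 7*w^2 + 11*w - 5) = (w - 5)*(w - 3)*(w^2 - 2*w + 1) = (w - 5)*(w - 3)*(w - 1)*(w - 1)
(5) = (g + 3)*(g^2 + 5*g + 6) = (g + 3)^2*(g + 2)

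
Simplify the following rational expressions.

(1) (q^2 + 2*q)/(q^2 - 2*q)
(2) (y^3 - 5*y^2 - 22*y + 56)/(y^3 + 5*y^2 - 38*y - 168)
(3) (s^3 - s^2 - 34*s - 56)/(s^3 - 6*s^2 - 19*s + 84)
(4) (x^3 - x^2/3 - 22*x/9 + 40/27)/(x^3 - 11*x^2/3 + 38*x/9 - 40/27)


(1) = (q + 2)/(q - 2)
(2) = (y^2 - 9*y + 14)/(y^2 + y - 42)
(3) = (s + 2)/(s - 3)
(4) = (3*x + 5)/(3*x - 5)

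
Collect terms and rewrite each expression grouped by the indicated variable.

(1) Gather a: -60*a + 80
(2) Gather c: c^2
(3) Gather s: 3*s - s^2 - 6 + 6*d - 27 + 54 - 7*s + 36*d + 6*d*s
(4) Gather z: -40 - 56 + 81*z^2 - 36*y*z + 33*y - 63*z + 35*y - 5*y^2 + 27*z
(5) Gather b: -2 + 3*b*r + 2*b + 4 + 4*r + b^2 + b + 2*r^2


(1) = 80 - 60*a
(2) = c^2
(3) = 42*d - s^2 + s*(6*d - 4) + 21
(4) = -5*y^2 + 68*y + 81*z^2 + z*(-36*y - 36) - 96
(5) = b^2 + b*(3*r + 3) + 2*r^2 + 4*r + 2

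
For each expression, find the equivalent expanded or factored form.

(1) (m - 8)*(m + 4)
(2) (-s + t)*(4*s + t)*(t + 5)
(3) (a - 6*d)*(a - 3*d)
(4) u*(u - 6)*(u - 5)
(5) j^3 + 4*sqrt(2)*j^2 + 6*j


(1) = m^2 - 4*m - 32
(2) = -4*s^2*t - 20*s^2 + 3*s*t^2 + 15*s*t + t^3 + 5*t^2
(3) = a^2 - 9*a*d + 18*d^2
(4) = u^3 - 11*u^2 + 30*u
(5) = j*(j + sqrt(2))*(j + 3*sqrt(2))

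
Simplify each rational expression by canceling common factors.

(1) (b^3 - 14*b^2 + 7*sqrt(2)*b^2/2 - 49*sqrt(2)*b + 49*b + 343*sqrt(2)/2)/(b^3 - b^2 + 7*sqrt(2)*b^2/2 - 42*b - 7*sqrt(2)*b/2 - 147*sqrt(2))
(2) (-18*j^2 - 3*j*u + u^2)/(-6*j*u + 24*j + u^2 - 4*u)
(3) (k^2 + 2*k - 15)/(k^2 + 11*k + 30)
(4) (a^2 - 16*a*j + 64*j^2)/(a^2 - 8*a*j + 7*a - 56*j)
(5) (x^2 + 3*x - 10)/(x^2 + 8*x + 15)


(1) = (4*b - 28)/(4*b + 24)
(2) = (3*j + u)/(u - 4)
(3) = (k - 3)/(k + 6)
(4) = (a - 8*j)/(a + 7)
(5) = (x - 2)/(x + 3)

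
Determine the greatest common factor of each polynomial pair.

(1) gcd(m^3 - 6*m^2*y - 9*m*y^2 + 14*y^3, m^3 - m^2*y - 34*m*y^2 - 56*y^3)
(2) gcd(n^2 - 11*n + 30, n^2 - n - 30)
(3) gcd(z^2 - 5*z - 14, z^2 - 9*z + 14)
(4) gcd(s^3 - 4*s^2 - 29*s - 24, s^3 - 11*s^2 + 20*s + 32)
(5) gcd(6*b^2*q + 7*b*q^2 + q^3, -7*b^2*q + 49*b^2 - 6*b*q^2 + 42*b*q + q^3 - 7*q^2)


(1) = -m^2 + 5*m*y + 14*y^2
(2) = gcd((n - 6)*(n - 5), (n - 6)*(n + 5)) = n - 6
(3) = gcd((z - 7)*(z + 2), (z - 7)*(z - 2)) = z - 7
(4) = gcd((s - 8)*(s + 1)*(s + 3), (s - 8)*(s - 4)*(s + 1)) = s^2 - 7*s - 8
(5) = b + q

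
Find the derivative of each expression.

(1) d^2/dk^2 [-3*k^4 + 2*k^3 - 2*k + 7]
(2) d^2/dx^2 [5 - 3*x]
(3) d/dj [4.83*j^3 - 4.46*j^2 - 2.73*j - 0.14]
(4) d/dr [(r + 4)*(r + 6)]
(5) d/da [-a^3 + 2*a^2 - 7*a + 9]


(1) = 12*k*(1 - 3*k)
(2) = 0
(3) = 14.49*j^2 - 8.92*j - 2.73
(4) = 2*r + 10
(5) = -3*a^2 + 4*a - 7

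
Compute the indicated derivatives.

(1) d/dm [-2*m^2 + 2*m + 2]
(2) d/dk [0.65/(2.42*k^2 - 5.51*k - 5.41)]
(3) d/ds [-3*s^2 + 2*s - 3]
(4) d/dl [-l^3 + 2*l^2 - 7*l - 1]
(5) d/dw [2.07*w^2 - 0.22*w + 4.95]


(1) = 2 - 4*m
(2) = (3.5815 - 3.146*k)/(-2.42*k^2 + 5.51*k + 5.41)^2
(3) = 2 - 6*s
(4) = -3*l^2 + 4*l - 7
(5) = 4.14*w - 0.22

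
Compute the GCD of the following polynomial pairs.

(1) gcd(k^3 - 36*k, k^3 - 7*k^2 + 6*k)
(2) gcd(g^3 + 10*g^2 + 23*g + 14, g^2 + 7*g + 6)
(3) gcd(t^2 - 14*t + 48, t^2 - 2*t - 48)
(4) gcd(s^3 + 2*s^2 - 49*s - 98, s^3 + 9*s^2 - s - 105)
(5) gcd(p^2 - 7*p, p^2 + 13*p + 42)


(1) = gcd(k*(k - 6)*(k + 6), k*(k - 6)*(k - 1)) = k^2 - 6*k
(2) = gcd((g + 1)*(g + 2)*(g + 7), (g + 1)*(g + 6)) = g + 1
(3) = t - 8
(4) = gcd((s - 7)*(s + 2)*(s + 7), (s - 3)*(s + 5)*(s + 7)) = s + 7
(5) = gcd(p*(p - 7), (p + 6)*(p + 7)) = 1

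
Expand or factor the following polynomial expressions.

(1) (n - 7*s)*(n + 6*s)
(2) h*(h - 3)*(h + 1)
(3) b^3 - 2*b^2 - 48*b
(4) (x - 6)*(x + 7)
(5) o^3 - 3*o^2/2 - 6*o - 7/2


(1) = n^2 - n*s - 42*s^2
(2) = h^3 - 2*h^2 - 3*h
(3) = b*(b - 8)*(b + 6)
(4) = x^2 + x - 42
(5) = (o - 7/2)*(o + 1)^2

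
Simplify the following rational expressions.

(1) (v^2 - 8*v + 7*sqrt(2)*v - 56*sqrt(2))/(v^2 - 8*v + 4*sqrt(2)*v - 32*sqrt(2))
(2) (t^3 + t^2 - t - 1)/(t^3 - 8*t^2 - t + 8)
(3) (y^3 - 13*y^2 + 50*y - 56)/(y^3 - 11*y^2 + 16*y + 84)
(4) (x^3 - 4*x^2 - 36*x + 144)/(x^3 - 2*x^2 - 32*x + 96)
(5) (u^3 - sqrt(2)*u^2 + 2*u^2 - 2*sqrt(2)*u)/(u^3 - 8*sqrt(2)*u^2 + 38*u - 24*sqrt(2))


(1) = (v + 7*sqrt(2))/(v + 4*sqrt(2))
(2) = (t + 1)/(t - 8)
(3) = (y^2 - 6*y + 8)/(y^2 - 4*y - 12)
(4) = (x - 6)/(x - 4)
(5) = (u^2 + 2*u)/(u^2 - 7*sqrt(2)*u + 24)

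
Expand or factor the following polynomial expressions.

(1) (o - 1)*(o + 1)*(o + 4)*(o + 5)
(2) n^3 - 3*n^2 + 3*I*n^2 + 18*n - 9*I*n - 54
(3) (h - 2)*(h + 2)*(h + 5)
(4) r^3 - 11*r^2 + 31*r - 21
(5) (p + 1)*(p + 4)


(1) = o^4 + 9*o^3 + 19*o^2 - 9*o - 20
(2) = (n - 3)*(n - 3*I)*(n + 6*I)
(3) = h^3 + 5*h^2 - 4*h - 20
(4) = (r - 7)*(r - 3)*(r - 1)
(5) = p^2 + 5*p + 4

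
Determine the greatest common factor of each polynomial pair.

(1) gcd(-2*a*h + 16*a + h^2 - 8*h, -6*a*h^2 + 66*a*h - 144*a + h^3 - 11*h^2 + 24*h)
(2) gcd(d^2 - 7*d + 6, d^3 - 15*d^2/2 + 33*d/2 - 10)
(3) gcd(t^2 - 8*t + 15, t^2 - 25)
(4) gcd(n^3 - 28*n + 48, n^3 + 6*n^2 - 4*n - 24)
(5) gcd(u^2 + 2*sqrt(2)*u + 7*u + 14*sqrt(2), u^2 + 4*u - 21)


(1) = h - 8
(2) = gcd((d - 6)*(d - 1), (d - 4)*(d - 5/2)*(d - 1)) = d - 1
(3) = t - 5
(4) = n^2 + 4*n - 12
(5) = gcd((u + 7)*(u + 2*sqrt(2)), (u - 3)*(u + 7)) = u + 7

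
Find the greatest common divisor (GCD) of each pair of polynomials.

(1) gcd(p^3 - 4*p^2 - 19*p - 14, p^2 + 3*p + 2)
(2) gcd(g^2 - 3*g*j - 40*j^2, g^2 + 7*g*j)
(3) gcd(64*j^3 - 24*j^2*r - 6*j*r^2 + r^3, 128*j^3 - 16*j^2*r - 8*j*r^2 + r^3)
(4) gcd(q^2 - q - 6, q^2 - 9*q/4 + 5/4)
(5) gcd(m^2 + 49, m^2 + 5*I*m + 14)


(1) = gcd((p - 7)*(p + 1)*(p + 2), (p + 1)*(p + 2)) = p^2 + 3*p + 2
(2) = 1
(3) = gcd((-8*j + r)*(-2*j + r)*(4*j + r), (-8*j + r)*(-4*j + r)*(4*j + r)) = -32*j^2 - 4*j*r + r^2
(4) = gcd((q - 3)*(q + 2), (q - 5/4)*(q - 1)) = 1
(5) = m + 7*I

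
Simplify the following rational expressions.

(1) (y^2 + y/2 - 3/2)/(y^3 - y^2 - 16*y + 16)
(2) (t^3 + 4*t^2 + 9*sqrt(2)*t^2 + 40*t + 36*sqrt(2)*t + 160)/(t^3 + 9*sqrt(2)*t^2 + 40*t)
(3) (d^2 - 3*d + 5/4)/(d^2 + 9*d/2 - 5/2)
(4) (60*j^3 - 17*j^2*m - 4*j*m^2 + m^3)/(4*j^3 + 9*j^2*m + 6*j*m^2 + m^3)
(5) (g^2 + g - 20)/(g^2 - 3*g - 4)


(1) = (2*y + 3)/(2*y^2 - 32)
(2) = (t + 4)/t
(3) = (2*d - 5)/(2*d + 10)
(4) = (15*j^2 - 8*j*m + m^2)/(j^2 + 2*j*m + m^2)
(5) = (g + 5)/(g + 1)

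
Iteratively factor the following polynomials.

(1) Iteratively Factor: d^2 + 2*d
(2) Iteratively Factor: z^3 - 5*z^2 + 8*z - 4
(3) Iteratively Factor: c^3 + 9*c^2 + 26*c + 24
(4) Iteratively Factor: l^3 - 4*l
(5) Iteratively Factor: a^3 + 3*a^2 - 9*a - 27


(1) = (d)*(d + 2)
(2) = (z - 1)*(z^2 - 4*z + 4) = (z - 2)*(z - 1)*(z - 2)
(3) = (c + 2)*(c^2 + 7*c + 12) = (c + 2)*(c + 4)*(c + 3)
(4) = (l + 2)*(l^2 - 2*l) = (l - 2)*(l + 2)*(l)
(5) = (a - 3)*(a^2 + 6*a + 9) = (a - 3)*(a + 3)*(a + 3)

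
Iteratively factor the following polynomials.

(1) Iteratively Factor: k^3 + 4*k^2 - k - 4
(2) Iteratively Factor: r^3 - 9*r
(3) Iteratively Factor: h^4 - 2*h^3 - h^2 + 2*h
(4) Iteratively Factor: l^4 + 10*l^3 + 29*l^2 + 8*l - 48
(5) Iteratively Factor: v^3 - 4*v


(1) = (k - 1)*(k^2 + 5*k + 4) = (k - 1)*(k + 4)*(k + 1)
(2) = (r + 3)*(r^2 - 3*r) = (r - 3)*(r + 3)*(r)
(3) = (h - 2)*(h^3 - h) = (h - 2)*(h + 1)*(h^2 - h) = (h - 2)*(h - 1)*(h + 1)*(h)
(4) = (l + 4)*(l^3 + 6*l^2 + 5*l - 12) = (l + 4)^2*(l^2 + 2*l - 3) = (l - 1)*(l + 4)^2*(l + 3)
(5) = (v + 2)*(v^2 - 2*v) = (v - 2)*(v + 2)*(v)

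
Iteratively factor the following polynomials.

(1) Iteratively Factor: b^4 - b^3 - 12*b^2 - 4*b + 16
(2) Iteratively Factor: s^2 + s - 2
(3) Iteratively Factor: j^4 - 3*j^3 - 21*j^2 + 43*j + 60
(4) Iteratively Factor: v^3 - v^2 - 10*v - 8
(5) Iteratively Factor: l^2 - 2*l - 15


(1) = (b + 2)*(b^3 - 3*b^2 - 6*b + 8) = (b + 2)^2*(b^2 - 5*b + 4) = (b - 1)*(b + 2)^2*(b - 4)
(2) = (s - 1)*(s + 2)
(3) = (j - 5)*(j^3 + 2*j^2 - 11*j - 12) = (j - 5)*(j - 3)*(j^2 + 5*j + 4) = (j - 5)*(j - 3)*(j + 1)*(j + 4)
(4) = (v + 1)*(v^2 - 2*v - 8) = (v - 4)*(v + 1)*(v + 2)
(5) = (l - 5)*(l + 3)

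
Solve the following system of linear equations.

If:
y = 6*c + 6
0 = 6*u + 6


Then:
c = y/6 - 1
u = -1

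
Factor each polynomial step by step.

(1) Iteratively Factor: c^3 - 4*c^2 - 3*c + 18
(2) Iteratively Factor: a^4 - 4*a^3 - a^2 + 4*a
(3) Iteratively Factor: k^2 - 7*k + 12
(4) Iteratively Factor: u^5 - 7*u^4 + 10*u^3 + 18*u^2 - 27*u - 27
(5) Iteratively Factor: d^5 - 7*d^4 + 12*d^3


(1) = (c - 3)*(c^2 - c - 6) = (c - 3)^2*(c + 2)
(2) = (a - 4)*(a^3 - a) = (a - 4)*(a + 1)*(a^2 - a) = a*(a - 4)*(a + 1)*(a - 1)
(3) = (k - 3)*(k - 4)
(4) = (u + 1)*(u^4 - 8*u^3 + 18*u^2 - 27) = (u - 3)*(u + 1)*(u^3 - 5*u^2 + 3*u + 9) = (u - 3)^2*(u + 1)*(u^2 - 2*u - 3) = (u - 3)^2*(u + 1)^2*(u - 3)
(5) = (d)*(d^4 - 7*d^3 + 12*d^2) = d*(d - 3)*(d^3 - 4*d^2) = d*(d - 4)*(d - 3)*(d^2) = d^2*(d - 4)*(d - 3)*(d)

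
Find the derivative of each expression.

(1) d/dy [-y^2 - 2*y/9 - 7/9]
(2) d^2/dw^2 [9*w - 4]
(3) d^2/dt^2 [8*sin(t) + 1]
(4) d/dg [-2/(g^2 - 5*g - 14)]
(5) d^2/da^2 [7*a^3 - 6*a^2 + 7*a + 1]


(1) = -2*y - 2/9
(2) = 0
(3) = -8*sin(t)
(4) = 2*(2*g - 5)/(-g^2 + 5*g + 14)^2
(5) = 42*a - 12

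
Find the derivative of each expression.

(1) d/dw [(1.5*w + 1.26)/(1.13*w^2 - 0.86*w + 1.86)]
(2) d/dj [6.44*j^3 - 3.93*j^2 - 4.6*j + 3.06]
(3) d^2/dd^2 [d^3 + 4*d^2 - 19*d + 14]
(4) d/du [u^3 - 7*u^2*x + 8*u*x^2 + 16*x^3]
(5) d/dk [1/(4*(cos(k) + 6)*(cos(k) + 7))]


(1) = (-1.695*w^2 - 2.8476*w + 3.8736)/(1.2769*w^4 - 1.9436*w^3 + 4.9432*w^2 - 3.1992*w + 3.4596)
(2) = 19.32*j^2 - 7.86*j - 4.6
(3) = 6*d + 8
(4) = 3*u^2 - 14*u*x + 8*x^2
(5) = (2*cos(k) + 13)*sin(k)/(4*(cos(k) + 6)^2*(cos(k) + 7)^2)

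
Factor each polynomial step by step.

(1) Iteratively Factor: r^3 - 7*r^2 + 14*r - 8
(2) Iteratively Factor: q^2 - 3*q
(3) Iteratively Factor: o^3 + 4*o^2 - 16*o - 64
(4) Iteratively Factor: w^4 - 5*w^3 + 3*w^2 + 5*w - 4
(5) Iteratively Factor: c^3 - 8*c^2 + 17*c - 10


(1) = (r - 2)*(r^2 - 5*r + 4) = (r - 4)*(r - 2)*(r - 1)
(2) = (q - 3)*(q)
(3) = (o - 4)*(o^2 + 8*o + 16) = (o - 4)*(o + 4)*(o + 4)
(4) = (w - 1)*(w^3 - 4*w^2 - w + 4) = (w - 4)*(w - 1)*(w^2 - 1) = (w - 4)*(w - 1)*(w + 1)*(w - 1)
(5) = (c - 5)*(c^2 - 3*c + 2) = (c - 5)*(c - 2)*(c - 1)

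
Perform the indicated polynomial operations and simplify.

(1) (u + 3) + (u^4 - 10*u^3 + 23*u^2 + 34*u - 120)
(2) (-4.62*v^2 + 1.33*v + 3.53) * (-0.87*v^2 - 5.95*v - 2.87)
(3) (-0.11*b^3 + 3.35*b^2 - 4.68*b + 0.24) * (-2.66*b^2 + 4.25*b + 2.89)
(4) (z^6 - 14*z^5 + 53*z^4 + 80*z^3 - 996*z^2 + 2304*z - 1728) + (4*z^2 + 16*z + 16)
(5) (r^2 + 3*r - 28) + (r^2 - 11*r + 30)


(1) = u^4 - 10*u^3 + 23*u^2 + 35*u - 117
(2) = 4.0194*v^4 + 26.3319*v^3 + 2.2748*v^2 - 24.8206*v - 10.1311
(3) = 0.2926*b^5 - 9.3785*b^4 + 26.3684*b^3 - 10.8469*b^2 - 12.5052*b + 0.6936
(4) = z^6 - 14*z^5 + 53*z^4 + 80*z^3 - 992*z^2 + 2320*z - 1712
(5) = 2*r^2 - 8*r + 2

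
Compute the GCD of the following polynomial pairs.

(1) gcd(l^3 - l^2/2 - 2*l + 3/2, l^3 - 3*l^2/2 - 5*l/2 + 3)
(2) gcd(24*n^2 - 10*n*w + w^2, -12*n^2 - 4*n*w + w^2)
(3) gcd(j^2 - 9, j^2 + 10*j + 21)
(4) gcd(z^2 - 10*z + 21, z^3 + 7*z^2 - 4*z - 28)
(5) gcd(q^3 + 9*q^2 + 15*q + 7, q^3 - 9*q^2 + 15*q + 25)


(1) = l^2 + l/2 - 3/2
(2) = -6*n + w
(3) = j + 3
(4) = 1
(5) = q + 1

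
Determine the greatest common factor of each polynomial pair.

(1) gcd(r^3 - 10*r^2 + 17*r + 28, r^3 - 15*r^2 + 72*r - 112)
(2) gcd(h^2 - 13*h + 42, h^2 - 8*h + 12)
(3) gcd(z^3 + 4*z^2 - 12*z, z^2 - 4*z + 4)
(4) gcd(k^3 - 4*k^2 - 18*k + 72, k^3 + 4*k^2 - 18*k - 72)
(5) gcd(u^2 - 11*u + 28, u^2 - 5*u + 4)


(1) = gcd((r - 7)*(r - 4)*(r + 1), (r - 7)*(r - 4)^2) = r^2 - 11*r + 28
(2) = h - 6
(3) = gcd(z*(z - 2)*(z + 6), (z - 2)^2) = z - 2
(4) = gcd((k - 4)*(k - 3*sqrt(2))*(k + 3*sqrt(2)), (k + 4)*(k - 3*sqrt(2))*(k + 3*sqrt(2))) = k^2 - 18
(5) = gcd((u - 7)*(u - 4), (u - 4)*(u - 1)) = u - 4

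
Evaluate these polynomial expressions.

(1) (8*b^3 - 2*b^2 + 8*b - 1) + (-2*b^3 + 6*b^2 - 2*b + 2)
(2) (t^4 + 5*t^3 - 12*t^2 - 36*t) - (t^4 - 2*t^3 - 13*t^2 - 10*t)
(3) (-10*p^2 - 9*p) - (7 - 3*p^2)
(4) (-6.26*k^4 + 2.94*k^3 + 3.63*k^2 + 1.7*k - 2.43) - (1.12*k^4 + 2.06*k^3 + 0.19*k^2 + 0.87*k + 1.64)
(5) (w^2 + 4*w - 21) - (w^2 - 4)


(1) = 6*b^3 + 4*b^2 + 6*b + 1
(2) = 7*t^3 + t^2 - 26*t
(3) = -7*p^2 - 9*p - 7
(4) = -7.38*k^4 + 0.88*k^3 + 3.44*k^2 + 0.83*k - 4.07
(5) = 4*w - 17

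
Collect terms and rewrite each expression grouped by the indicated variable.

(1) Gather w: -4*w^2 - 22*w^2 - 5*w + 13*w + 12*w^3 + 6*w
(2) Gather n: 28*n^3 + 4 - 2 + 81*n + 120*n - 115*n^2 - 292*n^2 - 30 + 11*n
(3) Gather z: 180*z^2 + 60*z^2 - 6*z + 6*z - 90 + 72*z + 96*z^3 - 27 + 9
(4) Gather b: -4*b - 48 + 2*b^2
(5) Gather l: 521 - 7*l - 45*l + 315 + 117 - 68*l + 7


(1) = 12*w^3 - 26*w^2 + 14*w
(2) = 28*n^3 - 407*n^2 + 212*n - 28
(3) = 96*z^3 + 240*z^2 + 72*z - 108
(4) = 2*b^2 - 4*b - 48
(5) = 960 - 120*l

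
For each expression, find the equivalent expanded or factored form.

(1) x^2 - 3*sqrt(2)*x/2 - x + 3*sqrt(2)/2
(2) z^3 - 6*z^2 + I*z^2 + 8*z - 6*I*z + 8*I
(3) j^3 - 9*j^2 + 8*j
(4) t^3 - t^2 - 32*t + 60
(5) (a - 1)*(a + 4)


(1) = (x - 1)*(x - 3*sqrt(2)/2)
(2) = (z - 4)*(z - 2)*(z + I)
(3) = j*(j - 8)*(j - 1)
(4) = (t - 5)*(t - 2)*(t + 6)
(5) = a^2 + 3*a - 4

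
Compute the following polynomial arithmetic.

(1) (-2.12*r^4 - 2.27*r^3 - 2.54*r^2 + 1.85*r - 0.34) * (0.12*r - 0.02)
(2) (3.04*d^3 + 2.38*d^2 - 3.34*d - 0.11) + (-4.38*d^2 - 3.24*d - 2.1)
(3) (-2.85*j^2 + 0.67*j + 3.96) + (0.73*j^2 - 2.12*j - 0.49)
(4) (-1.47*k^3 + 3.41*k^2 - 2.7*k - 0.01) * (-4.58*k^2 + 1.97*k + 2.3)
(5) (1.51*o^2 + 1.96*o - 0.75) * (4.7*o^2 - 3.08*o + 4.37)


(1) = -0.2544*r^5 - 0.23*r^4 - 0.2594*r^3 + 0.2728*r^2 - 0.0778*r + 0.0068
(2) = 3.04*d^3 - 2.0*d^2 - 6.58*d - 2.21
(3) = -2.12*j^2 - 1.45*j + 3.47
(4) = 6.7326*k^5 - 18.5137*k^4 + 15.7027*k^3 + 2.5698*k^2 - 6.2297*k - 0.023
(5) = 7.097*o^4 + 4.5612*o^3 - 2.9631*o^2 + 10.8752*o - 3.2775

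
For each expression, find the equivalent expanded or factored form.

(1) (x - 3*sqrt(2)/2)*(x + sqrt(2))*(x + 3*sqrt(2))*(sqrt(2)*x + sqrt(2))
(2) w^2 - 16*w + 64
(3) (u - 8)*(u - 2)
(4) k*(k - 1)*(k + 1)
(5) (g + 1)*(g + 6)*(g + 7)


(1) = sqrt(2)*x^4 + sqrt(2)*x^3 + 5*x^3 - 6*sqrt(2)*x^2 + 5*x^2 - 18*x - 6*sqrt(2)*x - 18
(2) = (w - 8)^2
(3) = u^2 - 10*u + 16
(4) = k^3 - k
(5) = g^3 + 14*g^2 + 55*g + 42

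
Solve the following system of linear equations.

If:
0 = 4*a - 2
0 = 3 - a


Then:
No Solution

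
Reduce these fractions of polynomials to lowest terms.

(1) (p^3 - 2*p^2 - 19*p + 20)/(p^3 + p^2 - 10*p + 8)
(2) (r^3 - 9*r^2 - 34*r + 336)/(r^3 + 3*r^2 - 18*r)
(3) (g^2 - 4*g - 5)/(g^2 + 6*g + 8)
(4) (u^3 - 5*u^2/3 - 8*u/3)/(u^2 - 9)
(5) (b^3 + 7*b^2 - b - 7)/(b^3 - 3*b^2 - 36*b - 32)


(1) = (p - 5)/(p - 2)
(2) = (r^2 - 15*r + 56)/(r^2 - 3*r)
(3) = (g^2 - 4*g - 5)/(g^2 + 6*g + 8)
(4) = (3*u^3 - 5*u^2 - 8*u)/(3*u^2 - 27)
(5) = (b^2 + 6*b - 7)/(b^2 - 4*b - 32)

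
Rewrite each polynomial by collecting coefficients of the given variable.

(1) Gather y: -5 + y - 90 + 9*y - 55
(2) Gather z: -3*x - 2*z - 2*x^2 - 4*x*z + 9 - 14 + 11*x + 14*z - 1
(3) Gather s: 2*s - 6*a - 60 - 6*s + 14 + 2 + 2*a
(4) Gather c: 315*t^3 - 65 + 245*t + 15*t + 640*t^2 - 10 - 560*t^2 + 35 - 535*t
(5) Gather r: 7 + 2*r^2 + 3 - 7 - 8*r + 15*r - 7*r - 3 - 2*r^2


(1) = 10*y - 150
(2) = -2*x^2 + 8*x + z*(12 - 4*x) - 6
(3) = -4*a - 4*s - 44
(4) = 315*t^3 + 80*t^2 - 275*t - 40
(5) = 0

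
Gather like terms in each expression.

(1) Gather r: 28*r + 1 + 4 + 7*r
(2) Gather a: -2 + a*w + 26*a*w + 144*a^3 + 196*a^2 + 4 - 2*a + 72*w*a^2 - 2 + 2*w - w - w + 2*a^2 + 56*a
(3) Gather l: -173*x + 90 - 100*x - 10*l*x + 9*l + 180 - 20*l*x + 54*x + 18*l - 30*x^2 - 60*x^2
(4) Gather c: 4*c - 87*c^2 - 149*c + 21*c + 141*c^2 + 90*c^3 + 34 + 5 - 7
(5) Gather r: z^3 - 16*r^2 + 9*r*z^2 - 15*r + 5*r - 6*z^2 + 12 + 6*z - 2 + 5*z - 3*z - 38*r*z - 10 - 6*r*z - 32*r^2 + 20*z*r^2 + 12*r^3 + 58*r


(1) = 35*r + 5
(2) = 144*a^3 + a^2*(72*w + 198) + a*(27*w + 54)
(3) = l*(27 - 30*x) - 90*x^2 - 219*x + 270
(4) = 90*c^3 + 54*c^2 - 124*c + 32
(5) = 12*r^3 + r^2*(20*z - 48) + r*(9*z^2 - 44*z + 48) + z^3 - 6*z^2 + 8*z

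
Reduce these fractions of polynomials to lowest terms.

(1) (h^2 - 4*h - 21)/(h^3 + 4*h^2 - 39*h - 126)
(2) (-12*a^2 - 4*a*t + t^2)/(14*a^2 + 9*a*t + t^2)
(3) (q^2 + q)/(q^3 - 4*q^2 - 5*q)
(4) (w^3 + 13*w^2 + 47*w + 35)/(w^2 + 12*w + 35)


(1) = (h - 7)/(h^2 + h - 42)
(2) = (-6*a + t)/(7*a + t)
(3) = 1/(q - 5)
(4) = w + 1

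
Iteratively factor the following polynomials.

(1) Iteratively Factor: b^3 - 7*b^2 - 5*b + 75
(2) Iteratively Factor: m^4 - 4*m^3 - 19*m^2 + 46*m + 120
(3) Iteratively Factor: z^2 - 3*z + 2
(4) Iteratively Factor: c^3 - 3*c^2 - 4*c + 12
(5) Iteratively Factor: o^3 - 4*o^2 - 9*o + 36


(1) = (b - 5)*(b^2 - 2*b - 15) = (b - 5)*(b + 3)*(b - 5)
(2) = (m - 4)*(m^3 - 19*m - 30) = (m - 4)*(m + 2)*(m^2 - 2*m - 15) = (m - 4)*(m + 2)*(m + 3)*(m - 5)
(3) = (z - 1)*(z - 2)
(4) = (c - 3)*(c^2 - 4) = (c - 3)*(c - 2)*(c + 2)
(5) = (o - 4)*(o^2 - 9) = (o - 4)*(o + 3)*(o - 3)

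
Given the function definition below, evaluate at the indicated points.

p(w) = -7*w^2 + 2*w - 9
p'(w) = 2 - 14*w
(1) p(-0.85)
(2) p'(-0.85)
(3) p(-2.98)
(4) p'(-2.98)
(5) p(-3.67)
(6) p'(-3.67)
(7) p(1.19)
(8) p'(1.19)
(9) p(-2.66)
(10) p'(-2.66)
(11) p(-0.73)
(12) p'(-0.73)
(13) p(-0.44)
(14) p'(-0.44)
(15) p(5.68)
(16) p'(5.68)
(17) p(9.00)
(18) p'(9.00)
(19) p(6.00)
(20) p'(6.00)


(1) = -15.76
(2) = 13.90
(3) = -77.12
(4) = 43.72
(5) = -110.62
(6) = 53.38
(7) = -16.53
(8) = -14.66
(9) = -63.85
(10) = 39.24
(11) = -14.19
(12) = 12.22
(13) = -11.24
(14) = 8.16
(15) = -223.48
(16) = -77.52
(17) = -558.00
(18) = -124.00
(19) = -249.00
(20) = -82.00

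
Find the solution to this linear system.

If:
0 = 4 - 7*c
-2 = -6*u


Then:
c = 4/7
u = 1/3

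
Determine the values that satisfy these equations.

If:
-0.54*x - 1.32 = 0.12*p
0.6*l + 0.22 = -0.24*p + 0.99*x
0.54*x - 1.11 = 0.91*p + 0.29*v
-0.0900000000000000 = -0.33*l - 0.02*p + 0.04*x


Then:
l = 0.54
p = -6.44
v = 14.51
x = -1.01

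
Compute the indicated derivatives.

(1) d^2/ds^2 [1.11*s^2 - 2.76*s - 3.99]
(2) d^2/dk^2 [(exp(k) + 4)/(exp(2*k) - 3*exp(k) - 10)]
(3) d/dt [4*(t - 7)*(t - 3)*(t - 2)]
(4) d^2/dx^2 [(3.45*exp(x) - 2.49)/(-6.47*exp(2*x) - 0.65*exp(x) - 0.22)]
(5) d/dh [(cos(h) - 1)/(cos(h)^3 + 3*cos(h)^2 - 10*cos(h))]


(1) = 2.22000000000000
(2) = (exp(4*k) + 19*exp(3*k) + 24*exp(2*k) + 166*exp(k) - 20)*exp(k)/(exp(6*k) - 9*exp(5*k) - 3*exp(4*k) + 153*exp(3*k) + 30*exp(2*k) - 900*exp(k) - 1000)
(3) = 12*t^2 - 96*t + 164
(4) = (-144.420105*exp(4*x) + 431.443539*exp(3*x) + 60.879465*exp(2*x) - 12.631689*exp(x) - 0.52305)*exp(x)/(270.840023*exp(6*x) + 81.628755*exp(5*x) + 35.828919*exp(4*x) + 5.825885*exp(3*x) + 1.218294*exp(2*x) + 0.09438*exp(x) + 0.010648)
(5) = 2*(cos(h)^3 - 3*cos(h) + 5)*sin(h)/((cos(h) - 2)^2*(cos(h) + 5)^2*cos(h)^2)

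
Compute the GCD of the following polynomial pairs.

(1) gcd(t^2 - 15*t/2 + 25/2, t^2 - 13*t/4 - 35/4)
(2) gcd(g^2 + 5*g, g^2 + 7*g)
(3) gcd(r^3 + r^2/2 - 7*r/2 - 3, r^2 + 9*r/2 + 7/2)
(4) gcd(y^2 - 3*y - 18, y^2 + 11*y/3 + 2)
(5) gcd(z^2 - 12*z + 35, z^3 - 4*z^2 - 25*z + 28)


(1) = gcd((t - 5)*(t - 5/2), (t - 5)*(t + 7/4)) = t - 5
(2) = gcd(g*(g + 5), g*(g + 7)) = g
(3) = r + 1
(4) = gcd((y - 6)*(y + 3), (y + 2/3)*(y + 3)) = y + 3
(5) = gcd((z - 7)*(z - 5), (z - 7)*(z - 1)*(z + 4)) = z - 7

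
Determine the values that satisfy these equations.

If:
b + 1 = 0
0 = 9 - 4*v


Then:
b = -1
v = 9/4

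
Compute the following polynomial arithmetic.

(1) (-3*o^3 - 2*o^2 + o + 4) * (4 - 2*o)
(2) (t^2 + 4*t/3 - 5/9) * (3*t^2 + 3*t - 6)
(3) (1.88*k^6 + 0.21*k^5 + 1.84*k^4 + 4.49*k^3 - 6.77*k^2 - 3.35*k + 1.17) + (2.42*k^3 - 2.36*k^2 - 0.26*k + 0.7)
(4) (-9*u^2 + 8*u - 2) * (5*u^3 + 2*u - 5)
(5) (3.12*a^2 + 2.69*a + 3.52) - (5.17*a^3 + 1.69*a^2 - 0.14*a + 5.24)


(1) = 6*o^4 - 8*o^3 - 10*o^2 - 4*o + 16
(2) = 3*t^4 + 7*t^3 - 11*t^2/3 - 29*t/3 + 10/3
(3) = 1.88*k^6 + 0.21*k^5 + 1.84*k^4 + 6.91*k^3 - 9.13*k^2 - 3.61*k + 1.87
(4) = -45*u^5 + 40*u^4 - 28*u^3 + 61*u^2 - 44*u + 10
(5) = -5.17*a^3 + 1.43*a^2 + 2.83*a - 1.72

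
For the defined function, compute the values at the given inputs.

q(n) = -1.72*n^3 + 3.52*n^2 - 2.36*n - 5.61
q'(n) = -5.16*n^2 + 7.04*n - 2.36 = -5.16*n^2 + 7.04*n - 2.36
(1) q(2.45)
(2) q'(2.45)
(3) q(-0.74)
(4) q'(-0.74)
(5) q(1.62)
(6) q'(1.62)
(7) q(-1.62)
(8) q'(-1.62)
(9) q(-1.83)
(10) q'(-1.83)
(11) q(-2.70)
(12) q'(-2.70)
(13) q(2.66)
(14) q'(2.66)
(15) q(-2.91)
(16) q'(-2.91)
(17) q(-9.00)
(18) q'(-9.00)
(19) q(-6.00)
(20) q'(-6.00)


(1) = -15.56
(2) = -16.08
(3) = -1.24
(4) = -10.40
(5) = -7.51
(6) = -4.50
(7) = 14.76
(8) = -27.31
(9) = 21.04
(10) = -32.52
(11) = 60.28
(12) = -58.98
(13) = -19.35
(14) = -20.14
(15) = 73.45
(16) = -66.54
(17) = 1554.63
(18) = -483.68
(19) = 506.79
(20) = -230.36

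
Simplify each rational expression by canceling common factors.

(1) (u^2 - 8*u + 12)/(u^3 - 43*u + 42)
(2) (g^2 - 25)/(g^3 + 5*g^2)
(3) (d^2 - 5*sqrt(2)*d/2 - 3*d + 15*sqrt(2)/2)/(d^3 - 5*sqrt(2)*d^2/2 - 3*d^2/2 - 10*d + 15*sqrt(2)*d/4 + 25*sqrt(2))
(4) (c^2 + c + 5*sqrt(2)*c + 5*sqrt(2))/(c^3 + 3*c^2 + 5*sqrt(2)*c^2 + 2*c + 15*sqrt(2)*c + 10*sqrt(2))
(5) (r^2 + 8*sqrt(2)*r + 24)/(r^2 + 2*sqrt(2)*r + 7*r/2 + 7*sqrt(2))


(1) = (u - 2)/(u^2 + 6*u - 7)
(2) = (g - 5)/g^2
(3) = (8*d - 24)/(8*d^2 - 12*d - 80)
(4) = 1/(c + 2)
(5) = (2*r + 12*sqrt(2))/(2*r + 7)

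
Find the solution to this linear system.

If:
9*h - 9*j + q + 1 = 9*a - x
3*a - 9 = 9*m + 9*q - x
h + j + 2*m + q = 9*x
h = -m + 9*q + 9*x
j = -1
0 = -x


Then:
a = 1059/415
h = 592/415
j = -1
m = -23/83
q = 53/415
x = 0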